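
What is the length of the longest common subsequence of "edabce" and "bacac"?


LCS of "edabce" and "bacac"
DP table:
           b    a    c    a    c
      0    0    0    0    0    0
  e   0    0    0    0    0    0
  d   0    0    0    0    0    0
  a   0    0    1    1    1    1
  b   0    1    1    1    1    1
  c   0    1    1    2    2    2
  e   0    1    1    2    2    2
LCS length = dp[6][5] = 2

2


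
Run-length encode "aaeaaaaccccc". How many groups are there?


Input: aaeaaaaccccc
Scanning for consecutive runs:
  Group 1: 'a' x 2 (positions 0-1)
  Group 2: 'e' x 1 (positions 2-2)
  Group 3: 'a' x 4 (positions 3-6)
  Group 4: 'c' x 5 (positions 7-11)
Total groups: 4

4


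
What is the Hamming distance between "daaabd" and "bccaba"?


Comparing "daaabd" and "bccaba" position by position:
  Position 0: 'd' vs 'b' => differ
  Position 1: 'a' vs 'c' => differ
  Position 2: 'a' vs 'c' => differ
  Position 3: 'a' vs 'a' => same
  Position 4: 'b' vs 'b' => same
  Position 5: 'd' vs 'a' => differ
Total differences (Hamming distance): 4

4


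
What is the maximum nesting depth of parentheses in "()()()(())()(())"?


Input: "()()()(())()(())"
Tracking depth:
  Position 0 '(': depth becomes 1
  Position 1 ')': depth becomes 0
  Position 2 '(': depth becomes 1
  Position 3 ')': depth becomes 0
  Position 4 '(': depth becomes 1
  Position 5 ')': depth becomes 0
  Position 6 '(': depth becomes 1
  Position 7 '(': depth becomes 2
  Position 8 ')': depth becomes 1
  Position 9 ')': depth becomes 0
  Position 10 '(': depth becomes 1
  Position 11 ')': depth becomes 0
  Position 12 '(': depth becomes 1
  Position 13 '(': depth becomes 2
  Position 14 ')': depth becomes 1
  Position 15 ')': depth becomes 0
Maximum depth reached: 2

2


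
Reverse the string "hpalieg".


Input: hpalieg
Reading characters right to left:
  Position 6: 'g'
  Position 5: 'e'
  Position 4: 'i'
  Position 3: 'l'
  Position 2: 'a'
  Position 1: 'p'
  Position 0: 'h'
Reversed: geilaph

geilaph


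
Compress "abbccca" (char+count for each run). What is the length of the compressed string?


Input: abbccca
Runs:
  'a' x 1 => "a1"
  'b' x 2 => "b2"
  'c' x 3 => "c3"
  'a' x 1 => "a1"
Compressed: "a1b2c3a1"
Compressed length: 8

8


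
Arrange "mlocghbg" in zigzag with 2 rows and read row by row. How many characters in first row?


Zigzag "mlocghbg" into 2 rows:
Placing characters:
  'm' => row 0
  'l' => row 1
  'o' => row 0
  'c' => row 1
  'g' => row 0
  'h' => row 1
  'b' => row 0
  'g' => row 1
Rows:
  Row 0: "mogb"
  Row 1: "lchg"
First row length: 4

4


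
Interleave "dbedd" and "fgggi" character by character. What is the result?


Interleaving "dbedd" and "fgggi":
  Position 0: 'd' from first, 'f' from second => "df"
  Position 1: 'b' from first, 'g' from second => "bg"
  Position 2: 'e' from first, 'g' from second => "eg"
  Position 3: 'd' from first, 'g' from second => "dg"
  Position 4: 'd' from first, 'i' from second => "di"
Result: dfbgegdgdi

dfbgegdgdi


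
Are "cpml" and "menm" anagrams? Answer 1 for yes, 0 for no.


Strings: "cpml", "menm"
Sorted first:  clmp
Sorted second: emmn
Differ at position 0: 'c' vs 'e' => not anagrams

0


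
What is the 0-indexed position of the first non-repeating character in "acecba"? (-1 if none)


Input: acecba
Character frequencies:
  'a': 2
  'b': 1
  'c': 2
  'e': 1
Scanning left to right for freq == 1:
  Position 0 ('a'): freq=2, skip
  Position 1 ('c'): freq=2, skip
  Position 2 ('e'): unique! => answer = 2

2


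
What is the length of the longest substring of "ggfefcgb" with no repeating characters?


Input: "ggfefcgb"
Sliding window (track last position of each char):
  Position 0 ('g'): window [0,0] length 1 -- new best
  Position 1 ('g'): repeat (last at 0), move window start to 1
  Position 1 ('g'): window [1,1] length 1
  Position 2 ('f'): window [1,2] length 2 -- new best
  Position 3 ('e'): window [1,3] length 3 -- new best
  Position 4 ('f'): repeat (last at 2), move window start to 3
  Position 4 ('f'): window [3,4] length 2
  Position 5 ('c'): window [3,5] length 3
  Position 6 ('g'): window [3,6] length 4 -- new best
  Position 7 ('b'): window [3,7] length 5 -- new best
Longest substring with no repeats: "efcgb" with length 5

5


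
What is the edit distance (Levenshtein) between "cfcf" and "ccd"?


Computing edit distance: "cfcf" -> "ccd"
DP table:
           c    c    d
      0    1    2    3
  c   1    0    1    2
  f   2    1    1    2
  c   3    2    1    2
  f   4    3    2    2
Edit distance = dp[4][3] = 2

2


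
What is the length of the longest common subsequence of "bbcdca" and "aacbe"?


LCS of "bbcdca" and "aacbe"
DP table:
           a    a    c    b    e
      0    0    0    0    0    0
  b   0    0    0    0    1    1
  b   0    0    0    0    1    1
  c   0    0    0    1    1    1
  d   0    0    0    1    1    1
  c   0    0    0    1    1    1
  a   0    1    1    1    1    1
LCS length = dp[6][5] = 1

1


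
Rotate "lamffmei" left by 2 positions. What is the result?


Input: "lamffmei", rotate left by 2
First 2 characters: "la"
Remaining characters: "mffmei"
Concatenate remaining + first: "mffmei" + "la" = "mffmeila"

mffmeila


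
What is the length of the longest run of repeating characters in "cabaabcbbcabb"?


Input: "cabaabcbbcabb"
Scanning for longest run:
  Position 1 ('a'): new char, reset run to 1
  Position 2 ('b'): new char, reset run to 1
  Position 3 ('a'): new char, reset run to 1
  Position 4 ('a'): continues run of 'a', length=2
  Position 5 ('b'): new char, reset run to 1
  Position 6 ('c'): new char, reset run to 1
  Position 7 ('b'): new char, reset run to 1
  Position 8 ('b'): continues run of 'b', length=2
  Position 9 ('c'): new char, reset run to 1
  Position 10 ('a'): new char, reset run to 1
  Position 11 ('b'): new char, reset run to 1
  Position 12 ('b'): continues run of 'b', length=2
Longest run: 'a' with length 2

2


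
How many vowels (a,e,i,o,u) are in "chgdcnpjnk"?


Input: chgdcnpjnk
Checking each character:
  'c' at position 0: consonant
  'h' at position 1: consonant
  'g' at position 2: consonant
  'd' at position 3: consonant
  'c' at position 4: consonant
  'n' at position 5: consonant
  'p' at position 6: consonant
  'j' at position 7: consonant
  'n' at position 8: consonant
  'k' at position 9: consonant
Total vowels: 0

0


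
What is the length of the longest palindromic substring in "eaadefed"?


Input: "eaadefed"
Checking substrings for palindromes:
  [3:8] "defed" (len 5) => palindrome
  [4:7] "efe" (len 3) => palindrome
  [1:3] "aa" (len 2) => palindrome
Longest palindromic substring: "defed" with length 5

5


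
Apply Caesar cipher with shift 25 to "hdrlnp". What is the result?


Caesar cipher: shift "hdrlnp" by 25
  'h' (pos 7) + 25 = pos 6 = 'g'
  'd' (pos 3) + 25 = pos 2 = 'c'
  'r' (pos 17) + 25 = pos 16 = 'q'
  'l' (pos 11) + 25 = pos 10 = 'k'
  'n' (pos 13) + 25 = pos 12 = 'm'
  'p' (pos 15) + 25 = pos 14 = 'o'
Result: gcqkmo

gcqkmo


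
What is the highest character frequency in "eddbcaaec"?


Input: eddbcaaec
Character counts:
  'a': 2
  'b': 1
  'c': 2
  'd': 2
  'e': 2
Maximum frequency: 2

2


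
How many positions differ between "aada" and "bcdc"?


Comparing "aada" and "bcdc" position by position:
  Position 0: 'a' vs 'b' => DIFFER
  Position 1: 'a' vs 'c' => DIFFER
  Position 2: 'd' vs 'd' => same
  Position 3: 'a' vs 'c' => DIFFER
Positions that differ: 3

3


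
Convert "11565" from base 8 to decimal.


Input: "11565" in base 8
Positional expansion:
  Digit '1' (value 1) x 8^4 = 4096
  Digit '1' (value 1) x 8^3 = 512
  Digit '5' (value 5) x 8^2 = 320
  Digit '6' (value 6) x 8^1 = 48
  Digit '5' (value 5) x 8^0 = 5
Sum = 4981

4981


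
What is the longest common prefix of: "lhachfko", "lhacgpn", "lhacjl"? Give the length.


Words: lhachfko, lhacgpn, lhacjl
  Position 0: all 'l' => match
  Position 1: all 'h' => match
  Position 2: all 'a' => match
  Position 3: all 'c' => match
  Position 4: ('h', 'g', 'j') => mismatch, stop
LCP = "lhac" (length 4)

4


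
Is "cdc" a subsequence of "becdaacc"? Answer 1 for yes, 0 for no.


Check if "cdc" is a subsequence of "becdaacc"
Greedy scan:
  Position 0 ('b'): no match needed
  Position 1 ('e'): no match needed
  Position 2 ('c'): matches sub[0] = 'c'
  Position 3 ('d'): matches sub[1] = 'd'
  Position 4 ('a'): no match needed
  Position 5 ('a'): no match needed
  Position 6 ('c'): matches sub[2] = 'c'
  Position 7 ('c'): no match needed
All 3 characters matched => is a subsequence

1


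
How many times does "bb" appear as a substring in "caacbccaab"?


Searching for "bb" in "caacbccaab"
Scanning each position:
  Position 0: "ca" => no
  Position 1: "aa" => no
  Position 2: "ac" => no
  Position 3: "cb" => no
  Position 4: "bc" => no
  Position 5: "cc" => no
  Position 6: "ca" => no
  Position 7: "aa" => no
  Position 8: "ab" => no
Total occurrences: 0

0


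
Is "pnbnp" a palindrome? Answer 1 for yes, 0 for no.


Input: pnbnp
Reversed: pnbnp
  Compare pos 0 ('p') with pos 4 ('p'): match
  Compare pos 1 ('n') with pos 3 ('n'): match
Result: palindrome

1


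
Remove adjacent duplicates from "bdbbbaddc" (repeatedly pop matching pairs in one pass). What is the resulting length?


Input: bdbbbaddc
Stack-based adjacent duplicate removal:
  Read 'b': push. Stack: b
  Read 'd': push. Stack: bd
  Read 'b': push. Stack: bdb
  Read 'b': matches stack top 'b' => pop. Stack: bd
  Read 'b': push. Stack: bdb
  Read 'a': push. Stack: bdba
  Read 'd': push. Stack: bdbad
  Read 'd': matches stack top 'd' => pop. Stack: bdba
  Read 'c': push. Stack: bdbac
Final stack: "bdbac" (length 5)

5


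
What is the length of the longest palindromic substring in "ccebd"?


Input: "ccebd"
Checking substrings for palindromes:
  [0:2] "cc" (len 2) => palindrome
Longest palindromic substring: "cc" with length 2

2


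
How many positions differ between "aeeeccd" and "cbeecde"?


Comparing "aeeeccd" and "cbeecde" position by position:
  Position 0: 'a' vs 'c' => DIFFER
  Position 1: 'e' vs 'b' => DIFFER
  Position 2: 'e' vs 'e' => same
  Position 3: 'e' vs 'e' => same
  Position 4: 'c' vs 'c' => same
  Position 5: 'c' vs 'd' => DIFFER
  Position 6: 'd' vs 'e' => DIFFER
Positions that differ: 4

4


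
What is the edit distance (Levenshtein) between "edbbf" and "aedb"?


Computing edit distance: "edbbf" -> "aedb"
DP table:
           a    e    d    b
      0    1    2    3    4
  e   1    1    1    2    3
  d   2    2    2    1    2
  b   3    3    3    2    1
  b   4    4    4    3    2
  f   5    5    5    4    3
Edit distance = dp[5][4] = 3

3


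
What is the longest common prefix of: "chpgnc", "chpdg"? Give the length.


Words: chpgnc, chpdg
  Position 0: all 'c' => match
  Position 1: all 'h' => match
  Position 2: all 'p' => match
  Position 3: ('g', 'd') => mismatch, stop
LCP = "chp" (length 3)

3


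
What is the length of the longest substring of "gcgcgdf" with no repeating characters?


Input: "gcgcgdf"
Sliding window (track last position of each char):
  Position 0 ('g'): window [0,0] length 1 -- new best
  Position 1 ('c'): window [0,1] length 2 -- new best
  Position 2 ('g'): repeat (last at 0), move window start to 1
  Position 2 ('g'): window [1,2] length 2
  Position 3 ('c'): repeat (last at 1), move window start to 2
  Position 3 ('c'): window [2,3] length 2
  Position 4 ('g'): repeat (last at 2), move window start to 3
  Position 4 ('g'): window [3,4] length 2
  Position 5 ('d'): window [3,5] length 3 -- new best
  Position 6 ('f'): window [3,6] length 4 -- new best
Longest substring with no repeats: "cgdf" with length 4

4


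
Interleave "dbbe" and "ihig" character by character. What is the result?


Interleaving "dbbe" and "ihig":
  Position 0: 'd' from first, 'i' from second => "di"
  Position 1: 'b' from first, 'h' from second => "bh"
  Position 2: 'b' from first, 'i' from second => "bi"
  Position 3: 'e' from first, 'g' from second => "eg"
Result: dibhbieg

dibhbieg


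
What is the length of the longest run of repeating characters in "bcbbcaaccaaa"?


Input: "bcbbcaaccaaa"
Scanning for longest run:
  Position 1 ('c'): new char, reset run to 1
  Position 2 ('b'): new char, reset run to 1
  Position 3 ('b'): continues run of 'b', length=2
  Position 4 ('c'): new char, reset run to 1
  Position 5 ('a'): new char, reset run to 1
  Position 6 ('a'): continues run of 'a', length=2
  Position 7 ('c'): new char, reset run to 1
  Position 8 ('c'): continues run of 'c', length=2
  Position 9 ('a'): new char, reset run to 1
  Position 10 ('a'): continues run of 'a', length=2
  Position 11 ('a'): continues run of 'a', length=3
Longest run: 'a' with length 3

3


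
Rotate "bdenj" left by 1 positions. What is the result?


Input: "bdenj", rotate left by 1
First 1 characters: "b"
Remaining characters: "denj"
Concatenate remaining + first: "denj" + "b" = "denjb"

denjb


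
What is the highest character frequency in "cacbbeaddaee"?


Input: cacbbeaddaee
Character counts:
  'a': 3
  'b': 2
  'c': 2
  'd': 2
  'e': 3
Maximum frequency: 3

3


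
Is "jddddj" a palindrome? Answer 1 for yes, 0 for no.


Input: jddddj
Reversed: jddddj
  Compare pos 0 ('j') with pos 5 ('j'): match
  Compare pos 1 ('d') with pos 4 ('d'): match
  Compare pos 2 ('d') with pos 3 ('d'): match
Result: palindrome

1


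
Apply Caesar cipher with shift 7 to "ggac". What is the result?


Caesar cipher: shift "ggac" by 7
  'g' (pos 6) + 7 = pos 13 = 'n'
  'g' (pos 6) + 7 = pos 13 = 'n'
  'a' (pos 0) + 7 = pos 7 = 'h'
  'c' (pos 2) + 7 = pos 9 = 'j'
Result: nnhj

nnhj


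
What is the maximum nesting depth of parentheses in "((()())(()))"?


Input: "((()())(()))"
Tracking depth:
  Position 0 '(': depth becomes 1
  Position 1 '(': depth becomes 2
  Position 2 '(': depth becomes 3
  Position 3 ')': depth becomes 2
  Position 4 '(': depth becomes 3
  Position 5 ')': depth becomes 2
  Position 6 ')': depth becomes 1
  Position 7 '(': depth becomes 2
  Position 8 '(': depth becomes 3
  Position 9 ')': depth becomes 2
  Position 10 ')': depth becomes 1
  Position 11 ')': depth becomes 0
Maximum depth reached: 3

3


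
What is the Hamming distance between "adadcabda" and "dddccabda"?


Comparing "adadcabda" and "dddccabda" position by position:
  Position 0: 'a' vs 'd' => differ
  Position 1: 'd' vs 'd' => same
  Position 2: 'a' vs 'd' => differ
  Position 3: 'd' vs 'c' => differ
  Position 4: 'c' vs 'c' => same
  Position 5: 'a' vs 'a' => same
  Position 6: 'b' vs 'b' => same
  Position 7: 'd' vs 'd' => same
  Position 8: 'a' vs 'a' => same
Total differences (Hamming distance): 3

3


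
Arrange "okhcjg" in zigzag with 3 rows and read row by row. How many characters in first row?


Zigzag "okhcjg" into 3 rows:
Placing characters:
  'o' => row 0
  'k' => row 1
  'h' => row 2
  'c' => row 1
  'j' => row 0
  'g' => row 1
Rows:
  Row 0: "oj"
  Row 1: "kcg"
  Row 2: "h"
First row length: 2

2


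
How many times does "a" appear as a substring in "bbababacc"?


Searching for "a" in "bbababacc"
Scanning each position:
  Position 0: "b" => no
  Position 1: "b" => no
  Position 2: "a" => MATCH
  Position 3: "b" => no
  Position 4: "a" => MATCH
  Position 5: "b" => no
  Position 6: "a" => MATCH
  Position 7: "c" => no
  Position 8: "c" => no
Total occurrences: 3

3


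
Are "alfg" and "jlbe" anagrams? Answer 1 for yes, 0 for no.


Strings: "alfg", "jlbe"
Sorted first:  afgl
Sorted second: bejl
Differ at position 0: 'a' vs 'b' => not anagrams

0


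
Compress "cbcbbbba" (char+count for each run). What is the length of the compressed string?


Input: cbcbbbba
Runs:
  'c' x 1 => "c1"
  'b' x 1 => "b1"
  'c' x 1 => "c1"
  'b' x 4 => "b4"
  'a' x 1 => "a1"
Compressed: "c1b1c1b4a1"
Compressed length: 10

10


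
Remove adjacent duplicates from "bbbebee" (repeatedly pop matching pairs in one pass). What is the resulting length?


Input: bbbebee
Stack-based adjacent duplicate removal:
  Read 'b': push. Stack: b
  Read 'b': matches stack top 'b' => pop. Stack: (empty)
  Read 'b': push. Stack: b
  Read 'e': push. Stack: be
  Read 'b': push. Stack: beb
  Read 'e': push. Stack: bebe
  Read 'e': matches stack top 'e' => pop. Stack: beb
Final stack: "beb" (length 3)

3


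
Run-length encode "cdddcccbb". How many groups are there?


Input: cdddcccbb
Scanning for consecutive runs:
  Group 1: 'c' x 1 (positions 0-0)
  Group 2: 'd' x 3 (positions 1-3)
  Group 3: 'c' x 3 (positions 4-6)
  Group 4: 'b' x 2 (positions 7-8)
Total groups: 4

4


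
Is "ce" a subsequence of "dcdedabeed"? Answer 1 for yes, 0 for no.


Check if "ce" is a subsequence of "dcdedabeed"
Greedy scan:
  Position 0 ('d'): no match needed
  Position 1 ('c'): matches sub[0] = 'c'
  Position 2 ('d'): no match needed
  Position 3 ('e'): matches sub[1] = 'e'
  Position 4 ('d'): no match needed
  Position 5 ('a'): no match needed
  Position 6 ('b'): no match needed
  Position 7 ('e'): no match needed
  Position 8 ('e'): no match needed
  Position 9 ('d'): no match needed
All 2 characters matched => is a subsequence

1


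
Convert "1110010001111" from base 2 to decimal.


Input: "1110010001111" in base 2
Positional expansion:
  Digit '1' (value 1) x 2^12 = 4096
  Digit '1' (value 1) x 2^11 = 2048
  Digit '1' (value 1) x 2^10 = 1024
  Digit '0' (value 0) x 2^9 = 0
  Digit '0' (value 0) x 2^8 = 0
  Digit '1' (value 1) x 2^7 = 128
  Digit '0' (value 0) x 2^6 = 0
  Digit '0' (value 0) x 2^5 = 0
  Digit '0' (value 0) x 2^4 = 0
  Digit '1' (value 1) x 2^3 = 8
  Digit '1' (value 1) x 2^2 = 4
  Digit '1' (value 1) x 2^1 = 2
  Digit '1' (value 1) x 2^0 = 1
Sum = 7311

7311


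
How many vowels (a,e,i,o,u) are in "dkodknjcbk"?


Input: dkodknjcbk
Checking each character:
  'd' at position 0: consonant
  'k' at position 1: consonant
  'o' at position 2: vowel (running total: 1)
  'd' at position 3: consonant
  'k' at position 4: consonant
  'n' at position 5: consonant
  'j' at position 6: consonant
  'c' at position 7: consonant
  'b' at position 8: consonant
  'k' at position 9: consonant
Total vowels: 1

1


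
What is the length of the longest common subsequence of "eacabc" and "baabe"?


LCS of "eacabc" and "baabe"
DP table:
           b    a    a    b    e
      0    0    0    0    0    0
  e   0    0    0    0    0    1
  a   0    0    1    1    1    1
  c   0    0    1    1    1    1
  a   0    0    1    2    2    2
  b   0    1    1    2    3    3
  c   0    1    1    2    3    3
LCS length = dp[6][5] = 3

3


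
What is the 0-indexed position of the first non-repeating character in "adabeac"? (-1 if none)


Input: adabeac
Character frequencies:
  'a': 3
  'b': 1
  'c': 1
  'd': 1
  'e': 1
Scanning left to right for freq == 1:
  Position 0 ('a'): freq=3, skip
  Position 1 ('d'): unique! => answer = 1

1


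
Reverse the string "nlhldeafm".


Input: nlhldeafm
Reading characters right to left:
  Position 8: 'm'
  Position 7: 'f'
  Position 6: 'a'
  Position 5: 'e'
  Position 4: 'd'
  Position 3: 'l'
  Position 2: 'h'
  Position 1: 'l'
  Position 0: 'n'
Reversed: mfaedlhln

mfaedlhln


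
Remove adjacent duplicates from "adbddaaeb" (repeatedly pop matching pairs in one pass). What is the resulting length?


Input: adbddaaeb
Stack-based adjacent duplicate removal:
  Read 'a': push. Stack: a
  Read 'd': push. Stack: ad
  Read 'b': push. Stack: adb
  Read 'd': push. Stack: adbd
  Read 'd': matches stack top 'd' => pop. Stack: adb
  Read 'a': push. Stack: adba
  Read 'a': matches stack top 'a' => pop. Stack: adb
  Read 'e': push. Stack: adbe
  Read 'b': push. Stack: adbeb
Final stack: "adbeb" (length 5)

5


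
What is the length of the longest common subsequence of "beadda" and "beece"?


LCS of "beadda" and "beece"
DP table:
           b    e    e    c    e
      0    0    0    0    0    0
  b   0    1    1    1    1    1
  e   0    1    2    2    2    2
  a   0    1    2    2    2    2
  d   0    1    2    2    2    2
  d   0    1    2    2    2    2
  a   0    1    2    2    2    2
LCS length = dp[6][5] = 2

2


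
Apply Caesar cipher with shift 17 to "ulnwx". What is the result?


Caesar cipher: shift "ulnwx" by 17
  'u' (pos 20) + 17 = pos 11 = 'l'
  'l' (pos 11) + 17 = pos 2 = 'c'
  'n' (pos 13) + 17 = pos 4 = 'e'
  'w' (pos 22) + 17 = pos 13 = 'n'
  'x' (pos 23) + 17 = pos 14 = 'o'
Result: lceno

lceno


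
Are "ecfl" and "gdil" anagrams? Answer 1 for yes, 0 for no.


Strings: "ecfl", "gdil"
Sorted first:  cefl
Sorted second: dgil
Differ at position 0: 'c' vs 'd' => not anagrams

0


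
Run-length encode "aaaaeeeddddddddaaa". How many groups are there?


Input: aaaaeeeddddddddaaa
Scanning for consecutive runs:
  Group 1: 'a' x 4 (positions 0-3)
  Group 2: 'e' x 3 (positions 4-6)
  Group 3: 'd' x 8 (positions 7-14)
  Group 4: 'a' x 3 (positions 15-17)
Total groups: 4

4


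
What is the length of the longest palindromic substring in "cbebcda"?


Input: "cbebcda"
Checking substrings for palindromes:
  [0:5] "cbebc" (len 5) => palindrome
  [1:4] "beb" (len 3) => palindrome
Longest palindromic substring: "cbebc" with length 5

5


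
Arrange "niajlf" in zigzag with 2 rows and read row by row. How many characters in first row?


Zigzag "niajlf" into 2 rows:
Placing characters:
  'n' => row 0
  'i' => row 1
  'a' => row 0
  'j' => row 1
  'l' => row 0
  'f' => row 1
Rows:
  Row 0: "nal"
  Row 1: "ijf"
First row length: 3

3


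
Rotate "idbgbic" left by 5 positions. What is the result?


Input: "idbgbic", rotate left by 5
First 5 characters: "idbgb"
Remaining characters: "ic"
Concatenate remaining + first: "ic" + "idbgb" = "icidbgb"

icidbgb


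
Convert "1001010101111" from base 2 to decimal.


Input: "1001010101111" in base 2
Positional expansion:
  Digit '1' (value 1) x 2^12 = 4096
  Digit '0' (value 0) x 2^11 = 0
  Digit '0' (value 0) x 2^10 = 0
  Digit '1' (value 1) x 2^9 = 512
  Digit '0' (value 0) x 2^8 = 0
  Digit '1' (value 1) x 2^7 = 128
  Digit '0' (value 0) x 2^6 = 0
  Digit '1' (value 1) x 2^5 = 32
  Digit '0' (value 0) x 2^4 = 0
  Digit '1' (value 1) x 2^3 = 8
  Digit '1' (value 1) x 2^2 = 4
  Digit '1' (value 1) x 2^1 = 2
  Digit '1' (value 1) x 2^0 = 1
Sum = 4783

4783


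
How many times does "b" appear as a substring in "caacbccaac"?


Searching for "b" in "caacbccaac"
Scanning each position:
  Position 0: "c" => no
  Position 1: "a" => no
  Position 2: "a" => no
  Position 3: "c" => no
  Position 4: "b" => MATCH
  Position 5: "c" => no
  Position 6: "c" => no
  Position 7: "a" => no
  Position 8: "a" => no
  Position 9: "c" => no
Total occurrences: 1

1


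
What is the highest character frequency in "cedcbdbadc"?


Input: cedcbdbadc
Character counts:
  'a': 1
  'b': 2
  'c': 3
  'd': 3
  'e': 1
Maximum frequency: 3

3


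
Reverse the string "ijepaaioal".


Input: ijepaaioal
Reading characters right to left:
  Position 9: 'l'
  Position 8: 'a'
  Position 7: 'o'
  Position 6: 'i'
  Position 5: 'a'
  Position 4: 'a'
  Position 3: 'p'
  Position 2: 'e'
  Position 1: 'j'
  Position 0: 'i'
Reversed: laoiaapeji

laoiaapeji


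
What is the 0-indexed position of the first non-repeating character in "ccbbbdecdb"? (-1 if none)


Input: ccbbbdecdb
Character frequencies:
  'b': 4
  'c': 3
  'd': 2
  'e': 1
Scanning left to right for freq == 1:
  Position 0 ('c'): freq=3, skip
  Position 1 ('c'): freq=3, skip
  Position 2 ('b'): freq=4, skip
  Position 3 ('b'): freq=4, skip
  Position 4 ('b'): freq=4, skip
  Position 5 ('d'): freq=2, skip
  Position 6 ('e'): unique! => answer = 6

6


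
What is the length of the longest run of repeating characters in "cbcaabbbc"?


Input: "cbcaabbbc"
Scanning for longest run:
  Position 1 ('b'): new char, reset run to 1
  Position 2 ('c'): new char, reset run to 1
  Position 3 ('a'): new char, reset run to 1
  Position 4 ('a'): continues run of 'a', length=2
  Position 5 ('b'): new char, reset run to 1
  Position 6 ('b'): continues run of 'b', length=2
  Position 7 ('b'): continues run of 'b', length=3
  Position 8 ('c'): new char, reset run to 1
Longest run: 'b' with length 3

3


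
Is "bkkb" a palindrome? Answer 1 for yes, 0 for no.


Input: bkkb
Reversed: bkkb
  Compare pos 0 ('b') with pos 3 ('b'): match
  Compare pos 1 ('k') with pos 2 ('k'): match
Result: palindrome

1


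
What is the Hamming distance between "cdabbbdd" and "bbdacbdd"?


Comparing "cdabbbdd" and "bbdacbdd" position by position:
  Position 0: 'c' vs 'b' => differ
  Position 1: 'd' vs 'b' => differ
  Position 2: 'a' vs 'd' => differ
  Position 3: 'b' vs 'a' => differ
  Position 4: 'b' vs 'c' => differ
  Position 5: 'b' vs 'b' => same
  Position 6: 'd' vs 'd' => same
  Position 7: 'd' vs 'd' => same
Total differences (Hamming distance): 5

5


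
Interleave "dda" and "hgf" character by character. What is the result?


Interleaving "dda" and "hgf":
  Position 0: 'd' from first, 'h' from second => "dh"
  Position 1: 'd' from first, 'g' from second => "dg"
  Position 2: 'a' from first, 'f' from second => "af"
Result: dhdgaf

dhdgaf


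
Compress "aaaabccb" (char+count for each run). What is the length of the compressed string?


Input: aaaabccb
Runs:
  'a' x 4 => "a4"
  'b' x 1 => "b1"
  'c' x 2 => "c2"
  'b' x 1 => "b1"
Compressed: "a4b1c2b1"
Compressed length: 8

8


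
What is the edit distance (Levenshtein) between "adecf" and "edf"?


Computing edit distance: "adecf" -> "edf"
DP table:
           e    d    f
      0    1    2    3
  a   1    1    2    3
  d   2    2    1    2
  e   3    2    2    2
  c   4    3    3    3
  f   5    4    4    3
Edit distance = dp[5][3] = 3

3


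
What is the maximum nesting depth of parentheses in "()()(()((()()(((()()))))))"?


Input: "()()(()((()()(((()()))))))"
Tracking depth:
  Position 0 '(': depth becomes 1
  Position 1 ')': depth becomes 0
  Position 2 '(': depth becomes 1
  Position 3 ')': depth becomes 0
  Position 4 '(': depth becomes 1
  Position 5 '(': depth becomes 2
  Position 6 ')': depth becomes 1
  Position 7 '(': depth becomes 2
  Position 8 '(': depth becomes 3
  Position 9 '(': depth becomes 4
  Position 10 ')': depth becomes 3
  Position 11 '(': depth becomes 4
  Position 12 ')': depth becomes 3
  Position 13 '(': depth becomes 4
  Position 14 '(': depth becomes 5
  Position 15 '(': depth becomes 6
  Position 16 '(': depth becomes 7
  Position 17 ')': depth becomes 6
  Position 18 '(': depth becomes 7
  Position 19 ')': depth becomes 6
  Position 20 ')': depth becomes 5
  Position 21 ')': depth becomes 4
  Position 22 ')': depth becomes 3
  Position 23 ')': depth becomes 2
  Position 24 ')': depth becomes 1
  Position 25 ')': depth becomes 0
Maximum depth reached: 7

7


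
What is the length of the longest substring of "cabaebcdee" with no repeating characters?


Input: "cabaebcdee"
Sliding window (track last position of each char):
  Position 0 ('c'): window [0,0] length 1 -- new best
  Position 1 ('a'): window [0,1] length 2 -- new best
  Position 2 ('b'): window [0,2] length 3 -- new best
  Position 3 ('a'): repeat (last at 1), move window start to 2
  Position 3 ('a'): window [2,3] length 2
  Position 4 ('e'): window [2,4] length 3
  Position 5 ('b'): repeat (last at 2), move window start to 3
  Position 5 ('b'): window [3,5] length 3
  Position 6 ('c'): window [3,6] length 4 -- new best
  Position 7 ('d'): window [3,7] length 5 -- new best
  Position 8 ('e'): repeat (last at 4), move window start to 5
  Position 8 ('e'): window [5,8] length 4
  Position 9 ('e'): repeat (last at 8), move window start to 9
  Position 9 ('e'): window [9,9] length 1
Longest substring with no repeats: "aebcd" with length 5

5


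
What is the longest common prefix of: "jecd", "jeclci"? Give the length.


Words: jecd, jeclci
  Position 0: all 'j' => match
  Position 1: all 'e' => match
  Position 2: all 'c' => match
  Position 3: ('d', 'l') => mismatch, stop
LCP = "jec" (length 3)

3


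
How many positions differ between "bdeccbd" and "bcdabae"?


Comparing "bdeccbd" and "bcdabae" position by position:
  Position 0: 'b' vs 'b' => same
  Position 1: 'd' vs 'c' => DIFFER
  Position 2: 'e' vs 'd' => DIFFER
  Position 3: 'c' vs 'a' => DIFFER
  Position 4: 'c' vs 'b' => DIFFER
  Position 5: 'b' vs 'a' => DIFFER
  Position 6: 'd' vs 'e' => DIFFER
Positions that differ: 6

6


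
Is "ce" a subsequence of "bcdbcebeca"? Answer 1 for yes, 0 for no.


Check if "ce" is a subsequence of "bcdbcebeca"
Greedy scan:
  Position 0 ('b'): no match needed
  Position 1 ('c'): matches sub[0] = 'c'
  Position 2 ('d'): no match needed
  Position 3 ('b'): no match needed
  Position 4 ('c'): no match needed
  Position 5 ('e'): matches sub[1] = 'e'
  Position 6 ('b'): no match needed
  Position 7 ('e'): no match needed
  Position 8 ('c'): no match needed
  Position 9 ('a'): no match needed
All 2 characters matched => is a subsequence

1


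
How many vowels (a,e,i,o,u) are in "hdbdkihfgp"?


Input: hdbdkihfgp
Checking each character:
  'h' at position 0: consonant
  'd' at position 1: consonant
  'b' at position 2: consonant
  'd' at position 3: consonant
  'k' at position 4: consonant
  'i' at position 5: vowel (running total: 1)
  'h' at position 6: consonant
  'f' at position 7: consonant
  'g' at position 8: consonant
  'p' at position 9: consonant
Total vowels: 1

1


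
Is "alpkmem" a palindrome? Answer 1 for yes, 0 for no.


Input: alpkmem
Reversed: memkpla
  Compare pos 0 ('a') with pos 6 ('m'): MISMATCH
  Compare pos 1 ('l') with pos 5 ('e'): MISMATCH
  Compare pos 2 ('p') with pos 4 ('m'): MISMATCH
Result: not a palindrome

0


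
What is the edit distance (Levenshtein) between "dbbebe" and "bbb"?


Computing edit distance: "dbbebe" -> "bbb"
DP table:
           b    b    b
      0    1    2    3
  d   1    1    2    3
  b   2    1    1    2
  b   3    2    1    1
  e   4    3    2    2
  b   5    4    3    2
  e   6    5    4    3
Edit distance = dp[6][3] = 3

3


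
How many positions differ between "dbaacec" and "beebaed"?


Comparing "dbaacec" and "beebaed" position by position:
  Position 0: 'd' vs 'b' => DIFFER
  Position 1: 'b' vs 'e' => DIFFER
  Position 2: 'a' vs 'e' => DIFFER
  Position 3: 'a' vs 'b' => DIFFER
  Position 4: 'c' vs 'a' => DIFFER
  Position 5: 'e' vs 'e' => same
  Position 6: 'c' vs 'd' => DIFFER
Positions that differ: 6

6


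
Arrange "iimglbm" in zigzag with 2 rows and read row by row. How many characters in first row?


Zigzag "iimglbm" into 2 rows:
Placing characters:
  'i' => row 0
  'i' => row 1
  'm' => row 0
  'g' => row 1
  'l' => row 0
  'b' => row 1
  'm' => row 0
Rows:
  Row 0: "imlm"
  Row 1: "igb"
First row length: 4

4


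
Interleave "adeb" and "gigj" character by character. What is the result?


Interleaving "adeb" and "gigj":
  Position 0: 'a' from first, 'g' from second => "ag"
  Position 1: 'd' from first, 'i' from second => "di"
  Position 2: 'e' from first, 'g' from second => "eg"
  Position 3: 'b' from first, 'j' from second => "bj"
Result: agdiegbj

agdiegbj


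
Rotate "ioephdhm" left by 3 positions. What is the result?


Input: "ioephdhm", rotate left by 3
First 3 characters: "ioe"
Remaining characters: "phdhm"
Concatenate remaining + first: "phdhm" + "ioe" = "phdhmioe"

phdhmioe


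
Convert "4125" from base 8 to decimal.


Input: "4125" in base 8
Positional expansion:
  Digit '4' (value 4) x 8^3 = 2048
  Digit '1' (value 1) x 8^2 = 64
  Digit '2' (value 2) x 8^1 = 16
  Digit '5' (value 5) x 8^0 = 5
Sum = 2133

2133


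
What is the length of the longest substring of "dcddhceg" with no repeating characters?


Input: "dcddhceg"
Sliding window (track last position of each char):
  Position 0 ('d'): window [0,0] length 1 -- new best
  Position 1 ('c'): window [0,1] length 2 -- new best
  Position 2 ('d'): repeat (last at 0), move window start to 1
  Position 2 ('d'): window [1,2] length 2
  Position 3 ('d'): repeat (last at 2), move window start to 3
  Position 3 ('d'): window [3,3] length 1
  Position 4 ('h'): window [3,4] length 2
  Position 5 ('c'): window [3,5] length 3 -- new best
  Position 6 ('e'): window [3,6] length 4 -- new best
  Position 7 ('g'): window [3,7] length 5 -- new best
Longest substring with no repeats: "dhceg" with length 5

5


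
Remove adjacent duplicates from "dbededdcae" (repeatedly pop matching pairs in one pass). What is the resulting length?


Input: dbededdcae
Stack-based adjacent duplicate removal:
  Read 'd': push. Stack: d
  Read 'b': push. Stack: db
  Read 'e': push. Stack: dbe
  Read 'd': push. Stack: dbed
  Read 'e': push. Stack: dbede
  Read 'd': push. Stack: dbeded
  Read 'd': matches stack top 'd' => pop. Stack: dbede
  Read 'c': push. Stack: dbedec
  Read 'a': push. Stack: dbedeca
  Read 'e': push. Stack: dbedecae
Final stack: "dbedecae" (length 8)

8


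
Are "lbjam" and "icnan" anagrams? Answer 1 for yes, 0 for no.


Strings: "lbjam", "icnan"
Sorted first:  abjlm
Sorted second: acinn
Differ at position 1: 'b' vs 'c' => not anagrams

0


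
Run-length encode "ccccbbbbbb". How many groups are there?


Input: ccccbbbbbb
Scanning for consecutive runs:
  Group 1: 'c' x 4 (positions 0-3)
  Group 2: 'b' x 6 (positions 4-9)
Total groups: 2

2


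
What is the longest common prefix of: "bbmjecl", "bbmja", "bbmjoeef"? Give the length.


Words: bbmjecl, bbmja, bbmjoeef
  Position 0: all 'b' => match
  Position 1: all 'b' => match
  Position 2: all 'm' => match
  Position 3: all 'j' => match
  Position 4: ('e', 'a', 'o') => mismatch, stop
LCP = "bbmj" (length 4)

4


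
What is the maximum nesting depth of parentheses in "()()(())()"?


Input: "()()(())()"
Tracking depth:
  Position 0 '(': depth becomes 1
  Position 1 ')': depth becomes 0
  Position 2 '(': depth becomes 1
  Position 3 ')': depth becomes 0
  Position 4 '(': depth becomes 1
  Position 5 '(': depth becomes 2
  Position 6 ')': depth becomes 1
  Position 7 ')': depth becomes 0
  Position 8 '(': depth becomes 1
  Position 9 ')': depth becomes 0
Maximum depth reached: 2

2


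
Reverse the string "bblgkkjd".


Input: bblgkkjd
Reading characters right to left:
  Position 7: 'd'
  Position 6: 'j'
  Position 5: 'k'
  Position 4: 'k'
  Position 3: 'g'
  Position 2: 'l'
  Position 1: 'b'
  Position 0: 'b'
Reversed: djkkglbb

djkkglbb


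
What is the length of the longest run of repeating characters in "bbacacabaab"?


Input: "bbacacabaab"
Scanning for longest run:
  Position 1 ('b'): continues run of 'b', length=2
  Position 2 ('a'): new char, reset run to 1
  Position 3 ('c'): new char, reset run to 1
  Position 4 ('a'): new char, reset run to 1
  Position 5 ('c'): new char, reset run to 1
  Position 6 ('a'): new char, reset run to 1
  Position 7 ('b'): new char, reset run to 1
  Position 8 ('a'): new char, reset run to 1
  Position 9 ('a'): continues run of 'a', length=2
  Position 10 ('b'): new char, reset run to 1
Longest run: 'b' with length 2

2


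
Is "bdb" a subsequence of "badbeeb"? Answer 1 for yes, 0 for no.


Check if "bdb" is a subsequence of "badbeeb"
Greedy scan:
  Position 0 ('b'): matches sub[0] = 'b'
  Position 1 ('a'): no match needed
  Position 2 ('d'): matches sub[1] = 'd'
  Position 3 ('b'): matches sub[2] = 'b'
  Position 4 ('e'): no match needed
  Position 5 ('e'): no match needed
  Position 6 ('b'): no match needed
All 3 characters matched => is a subsequence

1


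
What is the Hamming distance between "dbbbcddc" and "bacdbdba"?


Comparing "dbbbcddc" and "bacdbdba" position by position:
  Position 0: 'd' vs 'b' => differ
  Position 1: 'b' vs 'a' => differ
  Position 2: 'b' vs 'c' => differ
  Position 3: 'b' vs 'd' => differ
  Position 4: 'c' vs 'b' => differ
  Position 5: 'd' vs 'd' => same
  Position 6: 'd' vs 'b' => differ
  Position 7: 'c' vs 'a' => differ
Total differences (Hamming distance): 7

7


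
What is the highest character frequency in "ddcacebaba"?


Input: ddcacebaba
Character counts:
  'a': 3
  'b': 2
  'c': 2
  'd': 2
  'e': 1
Maximum frequency: 3

3


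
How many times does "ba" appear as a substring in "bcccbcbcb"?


Searching for "ba" in "bcccbcbcb"
Scanning each position:
  Position 0: "bc" => no
  Position 1: "cc" => no
  Position 2: "cc" => no
  Position 3: "cb" => no
  Position 4: "bc" => no
  Position 5: "cb" => no
  Position 6: "bc" => no
  Position 7: "cb" => no
Total occurrences: 0

0


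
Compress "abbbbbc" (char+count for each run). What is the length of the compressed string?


Input: abbbbbc
Runs:
  'a' x 1 => "a1"
  'b' x 5 => "b5"
  'c' x 1 => "c1"
Compressed: "a1b5c1"
Compressed length: 6

6


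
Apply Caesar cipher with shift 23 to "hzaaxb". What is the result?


Caesar cipher: shift "hzaaxb" by 23
  'h' (pos 7) + 23 = pos 4 = 'e'
  'z' (pos 25) + 23 = pos 22 = 'w'
  'a' (pos 0) + 23 = pos 23 = 'x'
  'a' (pos 0) + 23 = pos 23 = 'x'
  'x' (pos 23) + 23 = pos 20 = 'u'
  'b' (pos 1) + 23 = pos 24 = 'y'
Result: ewxxuy

ewxxuy


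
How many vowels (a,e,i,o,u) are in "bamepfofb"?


Input: bamepfofb
Checking each character:
  'b' at position 0: consonant
  'a' at position 1: vowel (running total: 1)
  'm' at position 2: consonant
  'e' at position 3: vowel (running total: 2)
  'p' at position 4: consonant
  'f' at position 5: consonant
  'o' at position 6: vowel (running total: 3)
  'f' at position 7: consonant
  'b' at position 8: consonant
Total vowels: 3

3


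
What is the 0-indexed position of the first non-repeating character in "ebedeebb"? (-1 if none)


Input: ebedeebb
Character frequencies:
  'b': 3
  'd': 1
  'e': 4
Scanning left to right for freq == 1:
  Position 0 ('e'): freq=4, skip
  Position 1 ('b'): freq=3, skip
  Position 2 ('e'): freq=4, skip
  Position 3 ('d'): unique! => answer = 3

3


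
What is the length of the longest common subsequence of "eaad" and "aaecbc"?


LCS of "eaad" and "aaecbc"
DP table:
           a    a    e    c    b    c
      0    0    0    0    0    0    0
  e   0    0    0    1    1    1    1
  a   0    1    1    1    1    1    1
  a   0    1    2    2    2    2    2
  d   0    1    2    2    2    2    2
LCS length = dp[4][6] = 2

2


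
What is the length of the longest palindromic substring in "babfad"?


Input: "babfad"
Checking substrings for palindromes:
  [0:3] "bab" (len 3) => palindrome
Longest palindromic substring: "bab" with length 3

3


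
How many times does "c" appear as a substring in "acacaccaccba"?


Searching for "c" in "acacaccaccba"
Scanning each position:
  Position 0: "a" => no
  Position 1: "c" => MATCH
  Position 2: "a" => no
  Position 3: "c" => MATCH
  Position 4: "a" => no
  Position 5: "c" => MATCH
  Position 6: "c" => MATCH
  Position 7: "a" => no
  Position 8: "c" => MATCH
  Position 9: "c" => MATCH
  Position 10: "b" => no
  Position 11: "a" => no
Total occurrences: 6

6


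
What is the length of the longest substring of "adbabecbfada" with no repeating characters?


Input: "adbabecbfada"
Sliding window (track last position of each char):
  Position 0 ('a'): window [0,0] length 1 -- new best
  Position 1 ('d'): window [0,1] length 2 -- new best
  Position 2 ('b'): window [0,2] length 3 -- new best
  Position 3 ('a'): repeat (last at 0), move window start to 1
  Position 3 ('a'): window [1,3] length 3
  Position 4 ('b'): repeat (last at 2), move window start to 3
  Position 4 ('b'): window [3,4] length 2
  Position 5 ('e'): window [3,5] length 3
  Position 6 ('c'): window [3,6] length 4 -- new best
  Position 7 ('b'): repeat (last at 4), move window start to 5
  Position 7 ('b'): window [5,7] length 3
  Position 8 ('f'): window [5,8] length 4
  Position 9 ('a'): window [5,9] length 5 -- new best
  Position 10 ('d'): window [5,10] length 6 -- new best
  Position 11 ('a'): repeat (last at 9), move window start to 10
  Position 11 ('a'): window [10,11] length 2
Longest substring with no repeats: "ecbfad" with length 6

6


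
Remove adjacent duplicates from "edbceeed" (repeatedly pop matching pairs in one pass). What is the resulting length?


Input: edbceeed
Stack-based adjacent duplicate removal:
  Read 'e': push. Stack: e
  Read 'd': push. Stack: ed
  Read 'b': push. Stack: edb
  Read 'c': push. Stack: edbc
  Read 'e': push. Stack: edbce
  Read 'e': matches stack top 'e' => pop. Stack: edbc
  Read 'e': push. Stack: edbce
  Read 'd': push. Stack: edbced
Final stack: "edbced" (length 6)

6
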